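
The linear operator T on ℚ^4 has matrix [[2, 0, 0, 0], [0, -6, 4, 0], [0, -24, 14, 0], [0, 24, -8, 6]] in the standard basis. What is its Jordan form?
The characteristic polynomial is det(xI - A) = (x - 6)^2(x - 2)^2, so the eigenvalues are 2 (algebraic multiplicity 2), 6 (algebraic multiplicity 2).

For λ = 2: rank(A - 2I) = 2. The eigenspace has dimension 4 - 2 = 2, so there are 2 Jordan blocks; the rank sequence gives block sizes [1, 1].

For λ = 6: rank(A - 6I) = 2. The eigenspace has dimension 4 - 2 = 2, so there are 2 Jordan blocks; the rank sequence gives block sizes [1, 1].

Assembling the blocks gives the Jordan form J above.

J = [[2, 0, 0, 0], [0, 2, 0, 0], [0, 0, 6, 0], [0, 0, 0, 6]]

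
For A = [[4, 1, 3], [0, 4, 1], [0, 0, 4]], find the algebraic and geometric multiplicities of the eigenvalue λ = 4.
The characteristic polynomial is (x - 4)^3, so the factor x - 4 appears with exponent 3: the algebraic multiplicity is 3.

rank(A - 4I) = 2, so the eigenspace has dimension 3 - 2 = 1: the geometric multiplicity is 1.

Since 1 < 3, A is not diagonalizable.

algebraic multiplicity 3, geometric multiplicity 1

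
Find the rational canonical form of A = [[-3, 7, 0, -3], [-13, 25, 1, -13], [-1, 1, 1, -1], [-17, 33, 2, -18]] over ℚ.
R = [[0, 0, 0, 12], [1, 0, 0, -13], [0, 1, 0, -3], [0, 0, 1, 5]]

The invariant factors of A (the non-unit diagonal entries of the Smith normal form of xI - A over ℚ[x]) are (x - 3)(x - 1)(x^2 - x - 4), each dividing the next. The characteristic polynomial is their product, (x - 3)(x - 1)(x^2 - x - 4).

The rational canonical form is the block-diagonal matrix of companion matrices C(f_i):
R = [[0, 0, 0, 12], [1, 0, 0, -13], [0, 1, 0, -3], [0, 0, 1, 5]].

Note the characteristic polynomial does not split into linear factors over ℚ, so A has no Jordan form over ℚ; the rational canonical form exists over any field.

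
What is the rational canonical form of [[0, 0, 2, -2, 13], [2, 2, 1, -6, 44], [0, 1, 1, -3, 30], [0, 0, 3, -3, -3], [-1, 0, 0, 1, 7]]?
R = [[0, 0, 0, 0, 45], [1, 0, 0, 0, -39], [0, 1, 0, 0, 41], [0, 0, 1, 0, -17], [0, 0, 0, 1, 7]]

The invariant factors of A (the non-unit diagonal entries of the Smith normal form of xI - A over ℚ[x]) are (x - 5)(x^2 - x + 3)^2, each dividing the next. The characteristic polynomial is their product, (x - 5)(x^2 - x + 3)^2.

The rational canonical form is the block-diagonal matrix of companion matrices C(f_i):
R = [[0, 0, 0, 0, 45], [1, 0, 0, 0, -39], [0, 1, 0, 0, 41], [0, 0, 1, 0, -17], [0, 0, 0, 1, 7]].

Note the characteristic polynomial does not split into linear factors over ℚ, so A has no Jordan form over ℚ; the rational canonical form exists over any field.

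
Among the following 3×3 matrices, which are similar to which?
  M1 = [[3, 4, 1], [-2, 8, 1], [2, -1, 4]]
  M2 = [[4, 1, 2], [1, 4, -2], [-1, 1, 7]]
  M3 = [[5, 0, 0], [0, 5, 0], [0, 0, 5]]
3 classes: {M1}, {M2}, {M3}

Characteristic polynomials: χ_{M1} = (x - 5)^3, χ_{M2} = (x - 5)^3, χ_{M3} = (x - 5)^3.

{M1}: invariant factors (x - 5)^3.

{M2}: invariant factors x - 5, (x - 5)^2.

{M3}: invariant factors x - 5, x - 5, x - 5.

Matrices are similar if and only if their invariant-factor lists agree; the partition into similarity classes is {M1}, {M2}, {M3}.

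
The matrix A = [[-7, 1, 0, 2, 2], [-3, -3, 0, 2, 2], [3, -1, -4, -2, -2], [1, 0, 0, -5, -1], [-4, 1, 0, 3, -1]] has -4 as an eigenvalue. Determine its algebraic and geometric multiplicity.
algebraic multiplicity 5, geometric multiplicity 3

The characteristic polynomial is (x + 4)^5, so the factor x + 4 appears with exponent 5: the algebraic multiplicity is 5.

rank(A + 4I) = 2, so the eigenspace has dimension 5 - 2 = 3: the geometric multiplicity is 3.

Since 3 < 5, A is not diagonalizable.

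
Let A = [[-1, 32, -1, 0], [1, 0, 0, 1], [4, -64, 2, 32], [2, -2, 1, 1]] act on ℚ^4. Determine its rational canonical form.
The invariant factors of A (the non-unit diagonal entries of the Smith normal form of xI - A over ℚ[x]) are (x - 6)(x + 5), (x - 6)(x + 5), each dividing the next. The characteristic polynomial is their product, (x - 6)^2(x + 5)^2.

The rational canonical form is the block-diagonal matrix of companion matrices C(f_i):
R = [[0, 30, 0, 0], [1, 1, 0, 0], [0, 0, 0, 30], [0, 0, 1, 1]].

R = [[0, 30, 0, 0], [1, 1, 0, 0], [0, 0, 0, 30], [0, 0, 1, 1]]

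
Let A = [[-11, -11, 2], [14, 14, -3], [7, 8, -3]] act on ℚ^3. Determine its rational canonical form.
R = [[0, 0, -5], [1, 0, -1], [0, 1, 0]]

The invariant factors of A (the non-unit diagonal entries of the Smith normal form of xI - A over ℚ[x]) are x^3 + x + 5, each dividing the next. The characteristic polynomial is their product, x^3 + x + 5.

The rational canonical form is the block-diagonal matrix of companion matrices C(f_i):
R = [[0, 0, -5], [1, 0, -1], [0, 1, 0]].

Note the characteristic polynomial does not split into linear factors over ℚ, so A has no Jordan form over ℚ; the rational canonical form exists over any field.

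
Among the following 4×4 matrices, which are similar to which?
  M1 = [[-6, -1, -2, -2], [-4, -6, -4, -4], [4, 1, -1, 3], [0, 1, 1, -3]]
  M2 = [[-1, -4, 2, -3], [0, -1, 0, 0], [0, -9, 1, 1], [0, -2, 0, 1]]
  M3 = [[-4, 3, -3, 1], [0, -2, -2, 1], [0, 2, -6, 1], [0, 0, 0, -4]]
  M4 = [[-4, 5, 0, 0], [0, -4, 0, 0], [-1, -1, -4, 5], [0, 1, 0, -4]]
Characteristic polynomials: χ_{M1} = (x + 4)^4, χ_{M2} = (x - 1)^2(x + 1)^2, χ_{M3} = (x + 4)^4, χ_{M4} = (x + 4)^4.

{M1, M3, M4}: invariant factors (x + 4)^2, (x + 4)^2.

{M2}: invariant factors (x - 1)^2(x + 1)^2.

Matrices are similar if and only if their invariant-factor lists agree; the partition into similarity classes is {M1, M3, M4}, {M2}.

2 classes: {M1, M3, M4}, {M2}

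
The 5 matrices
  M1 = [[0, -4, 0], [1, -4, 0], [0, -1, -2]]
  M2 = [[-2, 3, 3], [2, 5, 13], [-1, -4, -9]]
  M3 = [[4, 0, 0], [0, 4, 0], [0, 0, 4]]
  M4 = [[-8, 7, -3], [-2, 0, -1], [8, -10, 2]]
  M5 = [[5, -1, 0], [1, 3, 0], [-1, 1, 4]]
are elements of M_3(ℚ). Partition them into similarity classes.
3 classes: {M1, M2, M4}, {M3}, {M5}

Characteristic polynomials: χ_{M1} = (x + 2)^3, χ_{M2} = (x + 2)^3, χ_{M3} = (x - 4)^3, χ_{M4} = (x + 2)^3, χ_{M5} = (x - 4)^3.

{M1, M2, M4}: invariant factors (x + 2)^3.

{M3}: invariant factors x - 4, x - 4, x - 4.

{M5}: invariant factors x - 4, (x - 4)^2.

Matrices are similar if and only if their invariant-factor lists agree; the partition into similarity classes is {M1, M2, M4}, {M3}, {M5}.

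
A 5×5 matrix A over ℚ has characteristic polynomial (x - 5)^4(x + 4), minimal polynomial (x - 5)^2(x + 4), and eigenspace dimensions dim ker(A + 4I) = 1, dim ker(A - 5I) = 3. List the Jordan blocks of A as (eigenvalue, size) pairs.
λ = -4: algebraic multiplicity 1 (exponent in χ_A), largest block size 1 (exponent in m_A), 1 block (geometric multiplicity). This forces block sizes [1].
λ = 5: algebraic multiplicity 4 (exponent in χ_A), largest block size 2 (exponent in m_A), 3 blocks (geometric multiplicity). These force block sizes [2, 1, 1].

Jordan blocks: (-4, 1), (5, 2), (5, 1), (5, 1)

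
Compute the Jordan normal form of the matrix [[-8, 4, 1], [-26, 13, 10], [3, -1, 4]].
The characteristic polynomial is det(xI - A) = (x - 3)^3, so the eigenvalues are 3 (algebraic multiplicity 3).

For λ = 3: rank(A - 3I) = 2, rank((A - 3I)^2) = 1, rank((A - 3I)^3) = 0. The eigenspace has dimension 3 - 2 = 1, so there is 1 Jordan block; the rank sequence gives block sizes [3].

Assembling the blocks gives the Jordan form J above.

J = [[3, 1, 0], [0, 3, 1], [0, 0, 3]]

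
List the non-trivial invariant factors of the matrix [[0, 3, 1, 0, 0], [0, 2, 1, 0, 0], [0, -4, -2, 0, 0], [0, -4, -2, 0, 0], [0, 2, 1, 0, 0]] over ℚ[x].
x, x, x^3

The Jordan structure of A has elementary divisors x^3, x, x. Arranging the block sizes at each eigenvalue in decreasing order and taking row products gives the invariant factors.

Invariant factors (smallest first, each dividing the next): x, x, x^3.

Check: the last factor x^3 is the minimal polynomial, and the product x^5 is the characteristic polynomial.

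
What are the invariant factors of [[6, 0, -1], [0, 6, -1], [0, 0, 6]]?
x - 6, (x - 6)^2

The Jordan structure of A has elementary divisors (x - 6)^2, (x - 6). Arranging the block sizes at each eigenvalue in decreasing order and taking row products gives the invariant factors.

Invariant factors (smallest first, each dividing the next): x - 6, (x - 6)^2.

Check: the last factor (x - 6)^2 is the minimal polynomial, and the product (x - 6)^3 is the characteristic polynomial.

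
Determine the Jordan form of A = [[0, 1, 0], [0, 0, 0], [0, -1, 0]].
J = [[0, 1, 0], [0, 0, 0], [0, 0, 0]]

The characteristic polynomial is det(xI - A) = x^3, so the eigenvalues are 0 (algebraic multiplicity 3).

For λ = 0: rank(A) = 1, rank(A^2) = 0. The eigenspace has dimension 3 - 1 = 2, so there are 2 Jordan blocks; the rank sequence gives block sizes [2, 1].

Assembling the blocks gives the Jordan form J above.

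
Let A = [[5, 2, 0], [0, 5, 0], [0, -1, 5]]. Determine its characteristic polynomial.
xI - A = [[x - 5, -2, 0], [0, x - 5, 0], [0, 1, x - 5]].

Expanding det(xI - A) along the first row:
det(xI - A) = + (x - 5)·det([[x - 5, 0], [1, x - 5]]) - (-2)·det([[0, 0], [0, x - 5]]) + (0)·det([[0, x - 5], [0, 1]]).

Evaluating gives χ_A(x) = x^3 - 15x^2 + 75x - 125 = (x - 5)^3.

χ_A(x) = (x - 5)^3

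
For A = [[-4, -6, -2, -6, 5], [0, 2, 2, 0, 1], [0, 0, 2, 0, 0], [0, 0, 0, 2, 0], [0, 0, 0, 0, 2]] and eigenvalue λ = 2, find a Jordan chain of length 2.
We seek v_1 ∈ ker((A - 2I)^2) \ ker(A - 2I), then set v_{i+1} = (A - 2I) v_i.

One such chain is v_1 = [[0, -1, 1, 0, -1]]^T, v_2 = [[-1, 1, 0, 0, 0]]^T. Check: (A - 2I) v_2 = [[0, 0, 0, 0, 0]]^T = 0.

v_1 = [[0, -1, 1, 0, -1]]^T, v_2 = [[-1, 1, 0, 0, 0]]^T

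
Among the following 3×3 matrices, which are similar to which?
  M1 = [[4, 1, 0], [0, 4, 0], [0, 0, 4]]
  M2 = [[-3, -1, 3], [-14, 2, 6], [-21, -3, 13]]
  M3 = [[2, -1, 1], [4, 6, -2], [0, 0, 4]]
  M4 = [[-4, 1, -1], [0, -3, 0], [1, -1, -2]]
Characteristic polynomials: χ_{M1} = (x - 4)^3, χ_{M2} = (x - 4)^3, χ_{M3} = (x - 4)^3, χ_{M4} = (x + 3)^3.

{M1, M2, M3}: invariant factors x - 4, (x - 4)^2.

{M4}: invariant factors x + 3, (x + 3)^2.

Matrices are similar if and only if their invariant-factor lists agree; the partition into similarity classes is {M1, M2, M3}, {M4}.

2 classes: {M1, M2, M3}, {M4}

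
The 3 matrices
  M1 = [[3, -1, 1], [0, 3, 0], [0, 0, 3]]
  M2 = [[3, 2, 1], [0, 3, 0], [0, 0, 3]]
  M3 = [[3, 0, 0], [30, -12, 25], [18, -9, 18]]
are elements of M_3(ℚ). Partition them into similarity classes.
1 class: {M1, M2, M3}

Characteristic polynomials: χ_{M1} = (x - 3)^3, χ_{M2} = (x - 3)^3, χ_{M3} = (x - 3)^3.

{M1, M2, M3}: invariant factors x - 3, (x - 3)^2.

Matrices are similar if and only if their invariant-factor lists agree; the partition into similarity classes is {M1, M2, M3}.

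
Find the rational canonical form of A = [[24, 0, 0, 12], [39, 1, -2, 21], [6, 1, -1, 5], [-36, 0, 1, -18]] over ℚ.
R = [[0, 0, 0, 12], [1, 0, 0, -26], [0, 1, 0, 4], [0, 0, 1, 6]]

The invariant factors of A (the non-unit diagonal entries of the Smith normal form of xI - A over ℚ[x]) are (x - 6)(x^3 - 4x + 2), each dividing the next. The characteristic polynomial is their product, (x - 6)(x^3 - 4x + 2).

The rational canonical form is the block-diagonal matrix of companion matrices C(f_i):
R = [[0, 0, 0, 12], [1, 0, 0, -26], [0, 1, 0, 4], [0, 0, 1, 6]].

Note the characteristic polynomial does not split into linear factors over ℚ, so A has no Jordan form over ℚ; the rational canonical form exists over any field.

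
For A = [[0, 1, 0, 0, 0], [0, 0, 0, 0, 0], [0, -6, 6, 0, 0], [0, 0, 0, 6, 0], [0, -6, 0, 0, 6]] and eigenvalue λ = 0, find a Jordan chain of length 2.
We seek v_1 ∈ ker(A^2) \ ker(A), then set v_{i+1} = A v_i.

One such chain is v_1 = [[0, 1, 1, 0, 1]]^T, v_2 = [[1, 0, 0, 0, 0]]^T. Check: A v_2 = [[0, 0, 0, 0, 0]]^T = 0.

v_1 = [[0, 1, 1, 0, 1]]^T, v_2 = [[1, 0, 0, 0, 0]]^T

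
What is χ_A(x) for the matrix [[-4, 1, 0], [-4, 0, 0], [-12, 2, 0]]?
xI - A = [[x + 4, -1, 0], [4, x, 0], [12, -2, x]].

Expanding det(xI - A) along the first row:
det(xI - A) = + (x + 4)·det([[x, 0], [-2, x]]) - (-1)·det([[4, 0], [12, x]]) + (0)·det([[4, x], [12, -2]]).

Evaluating gives χ_A(x) = x^3 + 4x^2 + 4x = x(x + 2)^2.

χ_A(x) = x(x + 2)^2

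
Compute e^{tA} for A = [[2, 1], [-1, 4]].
e^{tA} = [[(1 - t)*e^{3*t}, t*e^{3*t}], [-t*e^{3*t}, (t + 1)*e^{3*t}]]

A has Jordan form J = [[3, 1], [0, 3]] with A = PJP^{-1}, so e^{tA} = P e^{tJ} P^{-1}.

For a Jordan block J_k(λ), e^{tJ_k(λ)} = e^{λt} · (I + tN + t^2 N^2/2! + ... + t^{k-1} N^{k-1}/(k-1)!) where N is the nilpotent superdiagonal part.

Assembling the blocks and conjugating back gives the entries of e^{tA} as shown above.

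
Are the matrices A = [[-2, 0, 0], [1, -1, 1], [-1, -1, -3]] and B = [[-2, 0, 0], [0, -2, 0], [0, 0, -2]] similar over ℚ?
No.

Both have characteristic polynomial (x + 2)^3, but the minimal polynomial of A is (x + 2)^2 while the minimal polynomial of B is x + 2. The minimal polynomial is a similarity invariant, so A and B are not similar.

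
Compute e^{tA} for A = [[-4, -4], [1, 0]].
e^{tA} = [[(1 - 2*t)*e^{-2*t}, -4*t*e^{-2*t}], [t*e^{-2*t}, (2*t + 1)*e^{-2*t}]]

A has Jordan form J = [[-2, 1], [0, -2]] with A = PJP^{-1}, so e^{tA} = P e^{tJ} P^{-1}.

For a Jordan block J_k(λ), e^{tJ_k(λ)} = e^{λt} · (I + tN + t^2 N^2/2! + ... + t^{k-1} N^{k-1}/(k-1)!) where N is the nilpotent superdiagonal part.

Assembling the blocks and conjugating back gives the entries of e^{tA} as shown above.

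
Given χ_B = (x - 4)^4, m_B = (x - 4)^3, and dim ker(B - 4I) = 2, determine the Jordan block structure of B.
λ = 4: algebraic multiplicity 4 (exponent in χ_B), largest block size 3 (exponent in m_B), 2 blocks (geometric multiplicity). These force block sizes [3, 1].

Jordan blocks: (4, 3), (4, 1)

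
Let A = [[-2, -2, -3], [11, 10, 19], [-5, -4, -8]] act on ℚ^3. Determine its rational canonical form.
The invariant factors of A (the non-unit diagonal entries of the Smith normal form of xI - A over ℚ[x]) are x^3 - x - 4, each dividing the next. The characteristic polynomial is their product, x^3 - x - 4.

The rational canonical form is the block-diagonal matrix of companion matrices C(f_i):
R = [[0, 0, 4], [1, 0, 1], [0, 1, 0]].

Note the characteristic polynomial does not split into linear factors over ℚ, so A has no Jordan form over ℚ; the rational canonical form exists over any field.

R = [[0, 0, 4], [1, 0, 1], [0, 1, 0]]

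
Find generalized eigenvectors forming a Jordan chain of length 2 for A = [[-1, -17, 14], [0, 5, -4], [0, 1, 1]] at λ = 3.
v_1 = [[-3, 1, 0]]^T, v_2 = [[-5, 2, 1]]^T

We seek v_1 ∈ ker((A - 3I)^2) \ ker(A - 3I), then set v_{i+1} = (A - 3I) v_i.

One such chain is v_1 = [[-3, 1, 0]]^T, v_2 = [[-5, 2, 1]]^T. Check: (A - 3I) v_2 = [[0, 0, 0]]^T = 0.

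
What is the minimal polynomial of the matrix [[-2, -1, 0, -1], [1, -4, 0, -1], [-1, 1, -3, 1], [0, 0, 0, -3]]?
m_A(x) = (x + 3)^2

The characteristic polynomial factors as (x + 3)^4. The minimal polynomial is ∏(x - λ)^{k_λ} where k_λ is the size of the largest Jordan block at λ.

For λ = -3: rank(A + 3I) = 1, and the largest Jordan block has size 2 (the smallest k with rank((A + 3I)^k) = rank((A + 3I)^(k+1))).

So m_A(x) = (x + 3)^2.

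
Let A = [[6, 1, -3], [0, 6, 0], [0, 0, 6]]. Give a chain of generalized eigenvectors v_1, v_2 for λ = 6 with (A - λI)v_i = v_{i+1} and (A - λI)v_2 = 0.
We seek v_1 ∈ ker((A - 6I)^2) \ ker(A - 6I), then set v_{i+1} = (A - 6I) v_i.

One such chain is v_1 = [[-3, 1, 0]]^T, v_2 = [[1, 0, 0]]^T. Check: (A - 6I) v_2 = [[0, 0, 0]]^T = 0.

v_1 = [[-3, 1, 0]]^T, v_2 = [[1, 0, 0]]^T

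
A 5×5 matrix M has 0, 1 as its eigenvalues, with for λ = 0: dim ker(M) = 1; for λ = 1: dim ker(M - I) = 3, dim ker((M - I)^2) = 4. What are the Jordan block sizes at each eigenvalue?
λ = 0: successive nullity increments [1] count blocks of size ≥ k; block sizes are [1].
λ = 1: successive nullity increments [3, 1] count blocks of size ≥ k; block sizes are [2, 1, 1].

Jordan blocks: (0, 1), (1, 2), (1, 1), (1, 1)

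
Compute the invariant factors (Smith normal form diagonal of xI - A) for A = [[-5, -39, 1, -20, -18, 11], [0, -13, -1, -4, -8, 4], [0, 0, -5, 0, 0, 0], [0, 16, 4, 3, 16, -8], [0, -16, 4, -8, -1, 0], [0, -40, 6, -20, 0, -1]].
The Jordan structure of A has elementary divisors (x + 5)^3, (x + 5), (x + 1), (x + 1). Arranging the block sizes at each eigenvalue in decreasing order and taking row products gives the invariant factors.

Invariant factors (smallest first, each dividing the next): (x + 1)(x + 5), (x + 1)(x + 5)^3.

Check: the last factor (x + 1)(x + 5)^3 is the minimal polynomial, and the product (x + 1)^2(x + 5)^4 is the characteristic polynomial.

(x + 1)(x + 5), (x + 1)(x + 5)^3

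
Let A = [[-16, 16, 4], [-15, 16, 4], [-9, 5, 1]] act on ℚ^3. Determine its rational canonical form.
The invariant factors of A (the non-unit diagonal entries of the Smith normal form of xI - A over ℚ[x]) are (x - 2)(x^2 + x + 2), each dividing the next. The characteristic polynomial is their product, (x - 2)(x^2 + x + 2).

The rational canonical form is the block-diagonal matrix of companion matrices C(f_i):
R = [[0, 0, 4], [1, 0, 0], [0, 1, 1]].

Note the characteristic polynomial does not split into linear factors over ℚ, so A has no Jordan form over ℚ; the rational canonical form exists over any field.

R = [[0, 0, 4], [1, 0, 0], [0, 1, 1]]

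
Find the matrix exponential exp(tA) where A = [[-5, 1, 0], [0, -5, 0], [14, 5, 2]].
e^{tA} = [[e^{-5*t}, t*e^{-5*t}, 0], [0, e^{-5*t}, 0], [(2*e^{7*t} - 2)*e^{-5*t}, (-2*t + e^{7*t} - 1)*e^{-5*t}, e^{2*t}]]

A has Jordan form J = [[-5, 1, 0], [0, -5, 0], [0, 0, 2]] with A = PJP^{-1}, so e^{tA} = P e^{tJ} P^{-1}.

For a Jordan block J_k(λ), e^{tJ_k(λ)} = e^{λt} · (I + tN + t^2 N^2/2! + ... + t^{k-1} N^{k-1}/(k-1)!) where N is the nilpotent superdiagonal part.

Assembling the blocks and conjugating back gives the entries of e^{tA} as shown above.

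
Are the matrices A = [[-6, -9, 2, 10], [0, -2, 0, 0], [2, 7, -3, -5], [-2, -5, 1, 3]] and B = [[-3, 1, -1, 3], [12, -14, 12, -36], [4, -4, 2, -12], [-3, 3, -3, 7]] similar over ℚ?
Both have characteristic polynomial (x + 2)^4 and minimal polynomial (x + 2)^2. But rank(A + 2I) = 2 for A while rank(B + 2I) = 1 for B, so the number of Jordan blocks at λ = -2 differs. A and B are not similar.

No.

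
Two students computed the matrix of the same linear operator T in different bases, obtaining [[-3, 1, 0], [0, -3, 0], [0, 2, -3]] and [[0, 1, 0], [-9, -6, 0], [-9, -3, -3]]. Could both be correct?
Yes.

Two matrices over a field are similar if and only if they have the same invariant factors.

Both A and B have characteristic polynomial (x + 3)^3 and minimal polynomial (x + 3)^2. Computing further, both have invariant factors x + 3, (x + 3)^2. Hence A and B are similar.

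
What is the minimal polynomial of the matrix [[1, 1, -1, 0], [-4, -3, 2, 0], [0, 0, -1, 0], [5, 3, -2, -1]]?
m_A(x) = (x + 1)^3

The characteristic polynomial factors as (x + 1)^4. The minimal polynomial is ∏(x - λ)^{k_λ} where k_λ is the size of the largest Jordan block at λ.

For λ = -1: rank(A + I) = 2, and the largest Jordan block has size 3 (the smallest k with rank((A + I)^k) = rank((A + I)^(k+1))).

So m_A(x) = (x + 1)^3.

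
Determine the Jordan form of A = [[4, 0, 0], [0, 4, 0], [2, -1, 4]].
The characteristic polynomial is det(xI - A) = (x - 4)^3, so the eigenvalues are 4 (algebraic multiplicity 3).

For λ = 4: rank(A - 4I) = 1, rank((A - 4I)^2) = 0. The eigenspace has dimension 3 - 1 = 2, so there are 2 Jordan blocks; the rank sequence gives block sizes [2, 1].

Assembling the blocks gives the Jordan form J above.

J = [[4, 1, 0], [0, 4, 0], [0, 0, 4]]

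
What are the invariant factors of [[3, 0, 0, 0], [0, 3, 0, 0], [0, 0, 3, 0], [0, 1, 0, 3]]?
The Jordan structure of A has elementary divisors (x - 3)^2, (x - 3), (x - 3). Arranging the block sizes at each eigenvalue in decreasing order and taking row products gives the invariant factors.

Invariant factors (smallest first, each dividing the next): x - 3, x - 3, (x - 3)^2.

Check: the last factor (x - 3)^2 is the minimal polynomial, and the product (x - 3)^4 is the characteristic polynomial.

x - 3, x - 3, (x - 3)^2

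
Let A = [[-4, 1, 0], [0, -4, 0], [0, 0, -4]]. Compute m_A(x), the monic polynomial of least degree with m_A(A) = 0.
The characteristic polynomial factors as (x + 4)^3. The minimal polynomial is ∏(x - λ)^{k_λ} where k_λ is the size of the largest Jordan block at λ.

For λ = -4: rank(A + 4I) = 1, and the largest Jordan block has size 2 (the smallest k with rank((A + 4I)^k) = rank((A + 4I)^(k+1))).

So m_A(x) = (x + 4)^2.

m_A(x) = (x + 4)^2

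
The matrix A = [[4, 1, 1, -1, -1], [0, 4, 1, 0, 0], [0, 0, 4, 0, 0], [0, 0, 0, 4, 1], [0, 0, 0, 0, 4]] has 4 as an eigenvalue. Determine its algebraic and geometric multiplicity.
The characteristic polynomial is (x - 4)^5, so the factor x - 4 appears with exponent 5: the algebraic multiplicity is 5.

rank(A - 4I) = 3, so the eigenspace has dimension 5 - 3 = 2: the geometric multiplicity is 2.

Since 2 < 5, A is not diagonalizable.

algebraic multiplicity 5, geometric multiplicity 2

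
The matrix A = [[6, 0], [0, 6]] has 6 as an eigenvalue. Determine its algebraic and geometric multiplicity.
The characteristic polynomial is (x - 6)^2, so the factor x - 6 appears with exponent 2: the algebraic multiplicity is 2.

rank(A - 6I) = 0, so the eigenspace has dimension 2 - 0 = 2: the geometric multiplicity is 2.

algebraic multiplicity 2, geometric multiplicity 2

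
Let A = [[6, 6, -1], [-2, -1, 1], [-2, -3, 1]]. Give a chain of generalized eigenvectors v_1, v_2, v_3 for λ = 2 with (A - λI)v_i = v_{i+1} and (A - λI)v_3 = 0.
We seek v_1 ∈ ker((A - 2I)^3) \ ker((A - 2I)^2), then set v_{i+1} = (A - 2I) v_i.

One such chain is v_1 = [[0, 0, 1]]^T, v_2 = [[-1, 1, -1]]^T, v_3 = [[3, -2, 0]]^T. Check: (A - 2I) v_3 = [[0, 0, 0]]^T = 0.

v_1 = [[0, 0, 1]]^T, v_2 = [[-1, 1, -1]]^T, v_3 = [[3, -2, 0]]^T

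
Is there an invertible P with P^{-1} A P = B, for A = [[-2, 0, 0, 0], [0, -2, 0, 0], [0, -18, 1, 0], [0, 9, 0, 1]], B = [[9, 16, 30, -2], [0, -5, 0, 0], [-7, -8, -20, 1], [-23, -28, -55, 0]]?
No.

trace(A) = -2 but trace(B) = -16. The trace is a similarity invariant, so A and B are not similar.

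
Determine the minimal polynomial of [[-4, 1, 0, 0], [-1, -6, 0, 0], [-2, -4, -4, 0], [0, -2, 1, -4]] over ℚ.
m_A(x) = (x + 4)^2(x + 5)^2

The characteristic polynomial factors as (x + 4)^2(x + 5)^2. The minimal polynomial is ∏(x - λ)^{k_λ} where k_λ is the size of the largest Jordan block at λ.

For λ = -5: rank(A + 5I) = 3, and the largest Jordan block has size 2 (the smallest k with rank((A + 5I)^k) = rank((A + 5I)^(k+1))).
For λ = -4: rank(A + 4I) = 3, and the largest Jordan block has size 2 (the smallest k with rank((A + 4I)^k) = rank((A + 4I)^(k+1))).

So m_A(x) = (x + 4)^2(x + 5)^2.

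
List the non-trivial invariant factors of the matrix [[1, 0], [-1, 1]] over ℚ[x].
The Jordan structure of A has elementary divisors (x - 1)^2. Arranging the block sizes at each eigenvalue in decreasing order and taking row products gives the invariant factors.

Invariant factors (smallest first, each dividing the next): (x - 1)^2.

Check: the last factor (x - 1)^2 is the minimal polynomial, and the product (x - 1)^2 is the characteristic polynomial.

(x - 1)^2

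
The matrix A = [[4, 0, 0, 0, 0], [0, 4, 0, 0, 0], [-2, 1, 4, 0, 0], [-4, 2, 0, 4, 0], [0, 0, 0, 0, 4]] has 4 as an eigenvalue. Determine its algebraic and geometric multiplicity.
The characteristic polynomial is (x - 4)^5, so the factor x - 4 appears with exponent 5: the algebraic multiplicity is 5.

rank(A - 4I) = 1, so the eigenspace has dimension 5 - 1 = 4: the geometric multiplicity is 4.

Since 4 < 5, A is not diagonalizable.

algebraic multiplicity 5, geometric multiplicity 4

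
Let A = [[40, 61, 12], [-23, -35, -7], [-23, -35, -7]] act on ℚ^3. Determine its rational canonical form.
The invariant factors of A (the non-unit diagonal entries of the Smith normal form of xI - A over ℚ[x]) are x(x^2 + 2x - 1), each dividing the next. The characteristic polynomial is their product, x(x^2 + 2x - 1).

The rational canonical form is the block-diagonal matrix of companion matrices C(f_i):
R = [[0, 0, 0], [1, 0, 1], [0, 1, -2]].

Note the characteristic polynomial does not split into linear factors over ℚ, so A has no Jordan form over ℚ; the rational canonical form exists over any field.

R = [[0, 0, 0], [1, 0, 1], [0, 1, -2]]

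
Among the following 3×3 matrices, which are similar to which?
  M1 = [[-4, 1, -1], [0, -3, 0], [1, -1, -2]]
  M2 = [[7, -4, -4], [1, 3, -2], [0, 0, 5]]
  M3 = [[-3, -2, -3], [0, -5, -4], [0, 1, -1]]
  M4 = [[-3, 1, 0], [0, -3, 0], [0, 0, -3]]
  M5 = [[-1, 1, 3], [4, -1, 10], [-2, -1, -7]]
Characteristic polynomials: χ_{M1} = (x + 3)^3, χ_{M2} = (x - 5)^3, χ_{M3} = (x + 3)^3, χ_{M4} = (x + 3)^3, χ_{M5} = (x + 3)^3.

{M1, M4}: invariant factors x + 3, (x + 3)^2.

{M2}: invariant factors x - 5, (x - 5)^2.

{M3, M5}: invariant factors (x + 3)^3.

Matrices are similar if and only if their invariant-factor lists agree; the partition into similarity classes is {M1, M4}, {M2}, {M3, M5}.

3 classes: {M1, M4}, {M2}, {M3, M5}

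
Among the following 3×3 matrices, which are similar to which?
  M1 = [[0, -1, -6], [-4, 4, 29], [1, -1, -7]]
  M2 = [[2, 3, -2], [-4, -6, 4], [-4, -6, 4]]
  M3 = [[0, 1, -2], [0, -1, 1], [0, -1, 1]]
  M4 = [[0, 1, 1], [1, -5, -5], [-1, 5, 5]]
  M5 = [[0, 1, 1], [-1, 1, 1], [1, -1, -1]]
3 classes: {M1}, {M2}, {M3, M4, M5}

Characteristic polynomials: χ_{M1} = (x + 1)^3, χ_{M2} = x^3, χ_{M3} = x^3, χ_{M4} = x^3, χ_{M5} = x^3.

{M1}: invariant factors (x + 1)^3.

{M2}: invariant factors x, x^2.

{M3, M4, M5}: invariant factors x^3.

Matrices are similar if and only if their invariant-factor lists agree; the partition into similarity classes is {M1}, {M2}, {M3, M4, M5}.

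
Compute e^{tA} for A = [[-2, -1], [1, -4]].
A has Jordan form J = [[-3, 1], [0, -3]] with A = PJP^{-1}, so e^{tA} = P e^{tJ} P^{-1}.

For a Jordan block J_k(λ), e^{tJ_k(λ)} = e^{λt} · (I + tN + t^2 N^2/2! + ... + t^{k-1} N^{k-1}/(k-1)!) where N is the nilpotent superdiagonal part.

Assembling the blocks and conjugating back gives the entries of e^{tA} as shown above.

e^{tA} = [[(t + 1)*e^{-3*t}, -t*e^{-3*t}], [t*e^{-3*t}, (1 - t)*e^{-3*t}]]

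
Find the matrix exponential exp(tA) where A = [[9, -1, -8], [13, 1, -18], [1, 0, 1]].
A has Jordan form J = [[3, 0, 0], [0, 4, 1], [0, 0, 4]] with A = PJP^{-1}, so e^{tA} = P e^{tJ} P^{-1}.

For a Jordan block J_k(λ), e^{tJ_k(λ)} = e^{λt} · (I + tN + t^2 N^2/2! + ... + t^{k-1} N^{k-1}/(k-1)!) where N is the nilpotent superdiagonal part.

Assembling the blocks and conjugating back gives the entries of e^{tA} as shown above.

e^{tA} = [[(9*t*e^{t} - 3*e^{t} + 4)*e^{3*t}, (-3*t*e^{t} + 2*e^{t} - 2)*e^{3*t}, 2*(-3*t*e^{t} - e^{t} + 1)*e^{3*t}], [(21*t*e^{t} - 8*e^{t} + 8)*e^{3*t}, (-7*t*e^{t} + 5*e^{t} - 4)*e^{3*t}, (-14*t*e^{t} - 4*e^{t} + 4)*e^{3*t}], [(3*t*e^{t} - 2*e^{t} + 2)*e^{3*t}, (-t*e^{t} + e^{t} - 1)*e^{3*t}, (-2*t*e^{t} + 1)*e^{3*t}]]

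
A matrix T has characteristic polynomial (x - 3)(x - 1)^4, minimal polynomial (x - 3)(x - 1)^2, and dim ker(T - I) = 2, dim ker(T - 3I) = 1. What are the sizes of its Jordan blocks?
λ = 1: algebraic multiplicity 4 (exponent in χ_T), largest block size 2 (exponent in m_T), 2 blocks (geometric multiplicity). These force block sizes [2, 2].
λ = 3: algebraic multiplicity 1 (exponent in χ_T), largest block size 1 (exponent in m_T), 1 block (geometric multiplicity). This forces block sizes [1].

Jordan blocks: (1, 2), (1, 2), (3, 1)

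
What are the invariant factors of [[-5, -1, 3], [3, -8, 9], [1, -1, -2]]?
(x + 5)^3

The Jordan structure of A has elementary divisors (x + 5)^3. Arranging the block sizes at each eigenvalue in decreasing order and taking row products gives the invariant factors.

Invariant factors (smallest first, each dividing the next): (x + 5)^3.

Check: the last factor (x + 5)^3 is the minimal polynomial, and the product (x + 5)^3 is the characteristic polynomial.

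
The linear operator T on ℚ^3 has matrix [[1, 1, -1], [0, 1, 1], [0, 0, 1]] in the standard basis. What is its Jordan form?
J = [[1, 1, 0], [0, 1, 1], [0, 0, 1]]

The characteristic polynomial is det(xI - A) = (x - 1)^3, so the eigenvalues are 1 (algebraic multiplicity 3).

For λ = 1: rank(A - I) = 2, rank((A - I)^2) = 1, rank((A - I)^3) = 0. The eigenspace has dimension 3 - 2 = 1, so there is 1 Jordan block; the rank sequence gives block sizes [3].

Assembling the blocks gives the Jordan form J above.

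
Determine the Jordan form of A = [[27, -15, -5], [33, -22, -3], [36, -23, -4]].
The characteristic polynomial is det(xI - A) = (x - 2)^2(x + 3), so the eigenvalues are -3 (algebraic multiplicity 1), 2 (algebraic multiplicity 2).

For λ = -3: algebraic multiplicity 1 gives one 1×1 block.

For λ = 2: rank(A - 2I) = 2, rank((A - 2I)^2) = 1. The eigenspace has dimension 3 - 2 = 1, so there is 1 Jordan block; the rank sequence gives block sizes [2].

Assembling the blocks gives the Jordan form J above.

J = [[-3, 0, 0], [0, 2, 1], [0, 0, 2]]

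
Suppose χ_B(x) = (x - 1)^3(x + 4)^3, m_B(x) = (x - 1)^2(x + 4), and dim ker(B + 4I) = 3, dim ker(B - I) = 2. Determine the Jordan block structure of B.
λ = -4: algebraic multiplicity 3 (exponent in χ_B), largest block size 1 (exponent in m_B), 3 blocks (geometric multiplicity). These force block sizes [1, 1, 1].
λ = 1: algebraic multiplicity 3 (exponent in χ_B), largest block size 2 (exponent in m_B), 2 blocks (geometric multiplicity). These force block sizes [2, 1].

Jordan blocks: (-4, 1), (-4, 1), (-4, 1), (1, 2), (1, 1)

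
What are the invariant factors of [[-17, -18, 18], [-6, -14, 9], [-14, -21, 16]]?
The Jordan structure of A has elementary divisors (x + 5)^2, (x + 5). Arranging the block sizes at each eigenvalue in decreasing order and taking row products gives the invariant factors.

Invariant factors (smallest first, each dividing the next): x + 5, (x + 5)^2.

Check: the last factor (x + 5)^2 is the minimal polynomial, and the product (x + 5)^3 is the characteristic polynomial.

x + 5, (x + 5)^2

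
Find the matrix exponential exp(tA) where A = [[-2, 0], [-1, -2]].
A has Jordan form J = [[-2, 1], [0, -2]] with A = PJP^{-1}, so e^{tA} = P e^{tJ} P^{-1}.

For a Jordan block J_k(λ), e^{tJ_k(λ)} = e^{λt} · (I + tN + t^2 N^2/2! + ... + t^{k-1} N^{k-1}/(k-1)!) where N is the nilpotent superdiagonal part.

Assembling the blocks and conjugating back gives the entries of e^{tA} as shown above.

e^{tA} = [[e^{-2*t}, 0], [-t*e^{-2*t}, e^{-2*t}]]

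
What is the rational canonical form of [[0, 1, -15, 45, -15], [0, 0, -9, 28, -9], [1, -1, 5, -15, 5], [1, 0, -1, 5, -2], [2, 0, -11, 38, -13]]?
The invariant factors of A (the non-unit diagonal entries of the Smith normal form of xI - A over ℚ[x]) are x(x + 3)(x^3 + 2x + 2), each dividing the next. The characteristic polynomial is their product, x(x + 3)(x^3 + 2x + 2).

The rational canonical form is the block-diagonal matrix of companion matrices C(f_i):
R = [[0, 0, 0, 0, 0], [1, 0, 0, 0, -6], [0, 1, 0, 0, -8], [0, 0, 1, 0, -2], [0, 0, 0, 1, -3]].

Note the characteristic polynomial does not split into linear factors over ℚ, so A has no Jordan form over ℚ; the rational canonical form exists over any field.

R = [[0, 0, 0, 0, 0], [1, 0, 0, 0, -6], [0, 1, 0, 0, -8], [0, 0, 1, 0, -2], [0, 0, 0, 1, -3]]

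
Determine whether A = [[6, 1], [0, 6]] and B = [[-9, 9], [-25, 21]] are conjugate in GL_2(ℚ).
Yes.

Two matrices over a field are similar if and only if they have the same invariant factors.

Both A and B have characteristic polynomial (x - 6)^2 and minimal polynomial (x - 6)^2. Computing further, both have invariant factors (x - 6)^2. Hence A and B are similar.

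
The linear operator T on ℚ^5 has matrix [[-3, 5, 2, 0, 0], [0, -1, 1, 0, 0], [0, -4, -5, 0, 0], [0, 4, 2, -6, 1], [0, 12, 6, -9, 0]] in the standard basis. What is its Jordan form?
The characteristic polynomial is det(xI - A) = (x + 3)^5, so the eigenvalues are -3 (algebraic multiplicity 5).

For λ = -3: rank(A + 3I) = 3, rank((A + 3I)^2) = 1, rank((A + 3I)^3) = 0. The eigenspace has dimension 5 - 3 = 2, so there are 2 Jordan blocks; the rank sequence gives block sizes [3, 2].

Assembling the blocks gives the Jordan form J above.

J = [[-3, 1, 0, 0, 0], [0, -3, 1, 0, 0], [0, 0, -3, 0, 0], [0, 0, 0, -3, 1], [0, 0, 0, 0, -3]]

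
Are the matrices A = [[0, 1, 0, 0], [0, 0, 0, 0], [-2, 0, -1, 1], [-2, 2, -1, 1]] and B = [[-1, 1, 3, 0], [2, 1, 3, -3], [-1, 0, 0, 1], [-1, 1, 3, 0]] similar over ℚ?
Two matrices over a field are similar if and only if they have the same invariant factors.

Both A and B have characteristic polynomial x^4 and minimal polynomial x^2. Computing further, both have invariant factors x^2, x^2. Hence A and B are similar.

Yes.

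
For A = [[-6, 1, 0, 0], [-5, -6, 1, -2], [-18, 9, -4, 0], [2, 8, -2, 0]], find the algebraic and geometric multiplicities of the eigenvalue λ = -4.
algebraic multiplicity 4, geometric multiplicity 2

The characteristic polynomial is (x + 4)^4, so the factor x + 4 appears with exponent 4: the algebraic multiplicity is 4.

rank(A + 4I) = 2, so the eigenspace has dimension 4 - 2 = 2: the geometric multiplicity is 2.

Since 2 < 4, A is not diagonalizable.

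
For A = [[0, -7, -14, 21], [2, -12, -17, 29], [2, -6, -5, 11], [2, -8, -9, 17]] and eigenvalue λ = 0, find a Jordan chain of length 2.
v_1 = [[3, 3, 0, 1]]^T, v_2 = [[0, -1, -1, -1]]^T

We seek v_1 ∈ ker(A^2) \ ker(A), then set v_{i+1} = A v_i.

One such chain is v_1 = [[3, 3, 0, 1]]^T, v_2 = [[0, -1, -1, -1]]^T. Check: A v_2 = [[0, 0, 0, 0]]^T = 0.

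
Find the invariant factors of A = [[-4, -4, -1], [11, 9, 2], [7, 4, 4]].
(x - 3)^3

The Jordan structure of A has elementary divisors (x - 3)^3. Arranging the block sizes at each eigenvalue in decreasing order and taking row products gives the invariant factors.

Invariant factors (smallest first, each dividing the next): (x - 3)^3.

Check: the last factor (x - 3)^3 is the minimal polynomial, and the product (x - 3)^3 is the characteristic polynomial.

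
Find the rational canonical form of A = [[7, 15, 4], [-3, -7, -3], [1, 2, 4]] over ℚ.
The invariant factors of A (the non-unit diagonal entries of the Smith normal form of xI - A over ℚ[x]) are (x - 3)(x^2 - x - 5), each dividing the next. The characteristic polynomial is their product, (x - 3)(x^2 - x - 5).

The rational canonical form is the block-diagonal matrix of companion matrices C(f_i):
R = [[0, 0, -15], [1, 0, 2], [0, 1, 4]].

Note the characteristic polynomial does not split into linear factors over ℚ, so A has no Jordan form over ℚ; the rational canonical form exists over any field.

R = [[0, 0, -15], [1, 0, 2], [0, 1, 4]]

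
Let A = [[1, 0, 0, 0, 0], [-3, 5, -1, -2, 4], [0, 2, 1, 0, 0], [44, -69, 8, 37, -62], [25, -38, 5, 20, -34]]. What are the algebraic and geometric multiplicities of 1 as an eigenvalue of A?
algebraic multiplicity 4, geometric multiplicity 2

The characteristic polynomial is (x - 6)(x - 1)^4, so the factor x - 1 appears with exponent 4: the algebraic multiplicity is 4.

rank(A - I) = 3, so the eigenspace has dimension 5 - 3 = 2: the geometric multiplicity is 2.

Since 2 < 4, A is not diagonalizable.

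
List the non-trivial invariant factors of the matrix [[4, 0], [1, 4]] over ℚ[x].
(x - 4)^2

The Jordan structure of A has elementary divisors (x - 4)^2. Arranging the block sizes at each eigenvalue in decreasing order and taking row products gives the invariant factors.

Invariant factors (smallest first, each dividing the next): (x - 4)^2.

Check: the last factor (x - 4)^2 is the minimal polynomial, and the product (x - 4)^2 is the characteristic polynomial.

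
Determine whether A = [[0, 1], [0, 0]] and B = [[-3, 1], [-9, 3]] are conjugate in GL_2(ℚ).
Two matrices over a field are similar if and only if they have the same invariant factors.

Both A and B have characteristic polynomial x^2 and minimal polynomial x^2. Computing further, both have invariant factors x^2. Hence A and B are similar.

Yes.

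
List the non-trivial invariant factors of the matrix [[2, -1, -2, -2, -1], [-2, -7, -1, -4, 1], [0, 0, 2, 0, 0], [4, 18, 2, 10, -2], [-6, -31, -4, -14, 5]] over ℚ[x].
The Jordan structure of A has elementary divisors (x - 2)^3, (x - 2), (x - 4). Arranging the block sizes at each eigenvalue in decreasing order and taking row products gives the invariant factors.

Invariant factors (smallest first, each dividing the next): x - 2, (x - 4)(x - 2)^3.

Check: the last factor (x - 4)(x - 2)^3 is the minimal polynomial, and the product (x - 4)(x - 2)^4 is the characteristic polynomial.

x - 2, (x - 4)(x - 2)^3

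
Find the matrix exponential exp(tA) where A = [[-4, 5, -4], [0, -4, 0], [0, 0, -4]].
A has Jordan form J = [[-4, 1, 0], [0, -4, 0], [0, 0, -4]] with A = PJP^{-1}, so e^{tA} = P e^{tJ} P^{-1}.

For a Jordan block J_k(λ), e^{tJ_k(λ)} = e^{λt} · (I + tN + t^2 N^2/2! + ... + t^{k-1} N^{k-1}/(k-1)!) where N is the nilpotent superdiagonal part.

Assembling the blocks and conjugating back gives the entries of e^{tA} as shown above.

e^{tA} = [[e^{-4*t}, 5*t*e^{-4*t}, -4*t*e^{-4*t}], [0, e^{-4*t}, 0], [0, 0, e^{-4*t}]]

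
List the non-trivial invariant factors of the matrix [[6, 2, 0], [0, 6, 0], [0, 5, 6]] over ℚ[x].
x - 6, (x - 6)^2

The Jordan structure of A has elementary divisors (x - 6)^2, (x - 6). Arranging the block sizes at each eigenvalue in decreasing order and taking row products gives the invariant factors.

Invariant factors (smallest first, each dividing the next): x - 6, (x - 6)^2.

Check: the last factor (x - 6)^2 is the minimal polynomial, and the product (x - 6)^3 is the characteristic polynomial.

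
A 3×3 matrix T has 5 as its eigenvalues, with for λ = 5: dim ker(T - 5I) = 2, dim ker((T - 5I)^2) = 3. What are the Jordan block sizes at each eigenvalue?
Jordan blocks: (5, 2), (5, 1)

λ = 5: successive nullity increments [2, 1] count blocks of size ≥ k; block sizes are [2, 1].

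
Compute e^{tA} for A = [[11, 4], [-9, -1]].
e^{tA} = [[(6*t + 1)*e^{5*t}, 4*t*e^{5*t}], [-9*t*e^{5*t}, (1 - 6*t)*e^{5*t}]]

A has Jordan form J = [[5, 1], [0, 5]] with A = PJP^{-1}, so e^{tA} = P e^{tJ} P^{-1}.

For a Jordan block J_k(λ), e^{tJ_k(λ)} = e^{λt} · (I + tN + t^2 N^2/2! + ... + t^{k-1} N^{k-1}/(k-1)!) where N is the nilpotent superdiagonal part.

Assembling the blocks and conjugating back gives the entries of e^{tA} as shown above.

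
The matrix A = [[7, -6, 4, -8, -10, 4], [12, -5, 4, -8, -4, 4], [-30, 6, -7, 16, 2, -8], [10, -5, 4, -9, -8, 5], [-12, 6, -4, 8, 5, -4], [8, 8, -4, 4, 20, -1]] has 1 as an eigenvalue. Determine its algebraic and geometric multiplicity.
The characteristic polynomial is (x - 1)^3(x + 3)(x + 5)^2, so the factor x - 1 appears with exponent 3: the algebraic multiplicity is 3.

rank(A - I) = 4, so the eigenspace has dimension 6 - 4 = 2: the geometric multiplicity is 2.

Since 2 < 3, A is not diagonalizable.

algebraic multiplicity 3, geometric multiplicity 2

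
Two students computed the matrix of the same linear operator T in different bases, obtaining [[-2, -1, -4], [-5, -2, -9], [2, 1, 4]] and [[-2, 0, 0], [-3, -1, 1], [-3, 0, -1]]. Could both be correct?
trace(A) = 0 but trace(B) = -4. The trace is a similarity invariant, so A and B are not similar.

No.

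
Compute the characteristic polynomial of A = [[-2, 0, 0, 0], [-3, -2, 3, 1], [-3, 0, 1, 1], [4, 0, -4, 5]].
χ_A(x) = (x - 3)^2(x + 2)^2

xI - A = [[x + 2, 0, 0, 0], [3, x + 2, -3, -1], [3, 0, x - 1, -1], [-4, 0, 4, x - 5]].

Expanding det(xI - A) along the first row:
det(xI - A) = + (x + 2)·det([[x + 2, -3, -1], [0, x - 1, -1], [0, 4, x - 5]]) - (0)·det([[3, -3, -1], [3, x - 1, -1], [-4, 4, x - 5]]) + (0)·det([[3, x + 2, -1], [3, 0, -1], [-4, 0, x - 5]]) - (0)·det([[3, x + 2, -3], [3, 0, x - 1], [-4, 0, 4]]).

Evaluating gives χ_A(x) = x^4 - 2x^3 - 11x^2 + 12x + 36 = (x - 3)^2(x + 2)^2.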